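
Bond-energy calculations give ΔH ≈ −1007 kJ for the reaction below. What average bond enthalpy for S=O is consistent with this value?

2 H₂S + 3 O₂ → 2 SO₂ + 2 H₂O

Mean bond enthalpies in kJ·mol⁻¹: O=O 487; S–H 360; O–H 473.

Let D be the S=O bond energy.
Σ(broken) = 3×487 + 4×360 = 2901
Σ(formed) = 4×473 + 4×D = 1892 + 4D
ΔH = Σ(broken) − Σ(formed) = (2901) − (1892 + 4D) = +1009 − 4D
Setting this equal to −1007 kJ gives 4D = 2016, so D = 504 kJ/mol.

D(S=O) ≈ 504 kJ/mol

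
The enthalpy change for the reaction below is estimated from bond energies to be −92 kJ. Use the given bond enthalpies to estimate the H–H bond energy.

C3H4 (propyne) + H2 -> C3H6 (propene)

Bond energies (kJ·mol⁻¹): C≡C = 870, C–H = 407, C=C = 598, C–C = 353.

D(H–H) ≈ 450 kJ/mol

Let D be the H–H bond energy.
Σ(broken) = 1×870 + 1×353 + 4×407 + 1×D = 2851 + D
Σ(formed) = 1×353 + 6×407 + 1×598 = 3393
ΔH = Σ(broken) − Σ(formed) = (2851 + D) − (3393) = −542 + D
Setting this equal to −92 kJ gives D = 450 kJ/mol.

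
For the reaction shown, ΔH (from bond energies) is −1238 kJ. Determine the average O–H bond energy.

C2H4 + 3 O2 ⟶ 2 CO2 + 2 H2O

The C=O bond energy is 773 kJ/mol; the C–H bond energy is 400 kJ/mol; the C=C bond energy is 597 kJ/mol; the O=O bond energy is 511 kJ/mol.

D(O–H) ≈ 469 kJ/mol

Let D be the O–H bond energy.
Σ(broken) = 4×400 + 1×597 + 3×511 = 3730
Σ(formed) = 4×773 + 4×D = 3092 + 4D
ΔH = Σ(broken) − Σ(formed) = (3730) − (3092 + 4D) = +638 − 4D
Setting this equal to −1238 kJ gives 4D = 1876, so D = 469 kJ/mol.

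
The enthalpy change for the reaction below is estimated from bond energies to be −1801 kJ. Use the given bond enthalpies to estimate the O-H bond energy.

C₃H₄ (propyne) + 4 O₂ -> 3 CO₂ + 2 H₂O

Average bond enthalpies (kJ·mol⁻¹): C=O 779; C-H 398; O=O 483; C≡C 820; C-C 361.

D(O-H) ≈ 458 kJ/mol

Let D be the O-H bond energy.
Σ(broken) = 1×820 + 1×361 + 4×398 + 4×483 = 4705
Σ(formed) = 6×779 + 4×D = 4674 + 4D
ΔH = Σ(broken) − Σ(formed) = (4705) − (4674 + 4D) = +31 − 4D
Setting this equal to −1801 kJ gives 4D = 1832, so D = 458 kJ/mol.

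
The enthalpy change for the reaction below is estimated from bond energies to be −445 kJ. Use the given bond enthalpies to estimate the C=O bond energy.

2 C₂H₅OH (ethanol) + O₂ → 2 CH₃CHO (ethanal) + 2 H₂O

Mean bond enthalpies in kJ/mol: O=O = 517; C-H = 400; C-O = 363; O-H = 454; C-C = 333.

D(C=O) ≈ 790 kJ/mol

Let D be the C=O bond energy.
Σ(broken) = 2×333 + 10×400 + 2×363 + 2×454 + 1×517 = 6817
Σ(formed) = 2×333 + 8×400 + 2×D + 4×454 = 5682 + 2D
ΔH = Σ(broken) − Σ(formed) = (6817) − (5682 + 2D) = +1135 − 2D
Setting this equal to −445 kJ gives 2D = 1580, so D = 790 kJ/mol.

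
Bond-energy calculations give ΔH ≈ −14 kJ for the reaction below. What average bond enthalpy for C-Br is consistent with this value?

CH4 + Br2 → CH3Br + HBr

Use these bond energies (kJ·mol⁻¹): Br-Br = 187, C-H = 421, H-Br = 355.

D(C-Br) ≈ 267 kJ/mol

Let D be the C-Br bond energy.
Σ(broken) = 1×187 + 4×421 = 1871
Σ(formed) = 1×D + 3×421 + 1×355 = 1618 + D
ΔH = Σ(broken) − Σ(formed) = (1871) − (1618 + D) = +253 − D
Setting this equal to −14 kJ gives D = 267 kJ/mol.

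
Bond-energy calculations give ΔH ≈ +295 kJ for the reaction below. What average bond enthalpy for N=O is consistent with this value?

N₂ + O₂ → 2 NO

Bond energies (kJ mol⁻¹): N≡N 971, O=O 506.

D(N=O) ≈ 591 kJ/mol

Let D be the N=O bond energy.
Σ(broken) = 1×971 + 1×506 = 1477
Σ(formed) = 2×D = 2D
ΔH = Σ(broken) − Σ(formed) = (1477) − (2D) = +1477 − 2D
Setting this equal to +295 kJ gives 2D = 1182, so D = 591 kJ/mol.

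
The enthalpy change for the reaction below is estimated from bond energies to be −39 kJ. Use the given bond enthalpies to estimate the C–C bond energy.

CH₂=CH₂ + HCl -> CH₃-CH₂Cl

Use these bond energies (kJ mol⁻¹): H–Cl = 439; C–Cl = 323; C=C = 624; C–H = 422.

Let D be the C–C bond energy.
Σ(broken) = 4×422 + 1×624 + 1×439 = 2751
Σ(formed) = 1×D + 1×323 + 5×422 = 2433 + D
ΔH = Σ(broken) − Σ(formed) = (2751) − (2433 + D) = +318 − D
Setting this equal to −39 kJ gives D = 357 kJ/mol.

D(C–C) ≈ 357 kJ/mol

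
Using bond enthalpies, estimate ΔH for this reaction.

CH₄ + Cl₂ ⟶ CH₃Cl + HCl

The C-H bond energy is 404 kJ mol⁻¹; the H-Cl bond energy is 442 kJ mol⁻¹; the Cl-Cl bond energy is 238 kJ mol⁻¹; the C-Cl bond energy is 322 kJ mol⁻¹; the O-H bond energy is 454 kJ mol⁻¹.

Bonds broken (reactants):
  C-H: 4 × 404 = 1616
  Cl-Cl: 1 × 238 = 238
  Σ(broken) = 1854 kJ
Bonds formed (products):
  C-Cl: 1 × 322 = 322
  C-H: 3 × 404 = 1212
  H-Cl: 1 × 442 = 442
  Σ(formed) = 1976 kJ
ΔH = Σ(broken) − Σ(formed) = 1854 − 1976 = −122 kJ

ΔH ≈ −122 kJ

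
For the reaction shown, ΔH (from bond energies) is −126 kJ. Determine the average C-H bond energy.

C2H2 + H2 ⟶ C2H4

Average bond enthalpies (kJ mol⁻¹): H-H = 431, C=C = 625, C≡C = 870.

Let D be the C-H bond energy.
Σ(broken) = 1×870 + 2×D + 1×431 = 1301 + 2D
Σ(formed) = 4×D + 1×625 = 625 + 4D
ΔH = Σ(broken) − Σ(formed) = (1301 + 2D) − (625 + 4D) = +676 − 2D
Setting this equal to −126 kJ gives 2D = 802, so D = 401 kJ/mol.

D(C-H) ≈ 401 kJ/mol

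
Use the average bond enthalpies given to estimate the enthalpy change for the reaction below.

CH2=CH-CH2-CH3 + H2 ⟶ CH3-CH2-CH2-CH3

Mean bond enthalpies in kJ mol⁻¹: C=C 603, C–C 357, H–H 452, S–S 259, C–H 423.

Bonds broken (reactants):
  C–C: 2 × 357 = 714
  C–H: 8 × 423 = 3384
  C=C: 1 × 603 = 603
  H–H: 1 × 452 = 452
  Σ(broken) = 5153 kJ
Bonds formed (products):
  C–C: 3 × 357 = 1071
  C–H: 10 × 423 = 4230
  Σ(formed) = 5301 kJ
ΔH = Σ(broken) − Σ(formed) = 5153 − 5301 = −148 kJ

ΔH ≈ −148 kJ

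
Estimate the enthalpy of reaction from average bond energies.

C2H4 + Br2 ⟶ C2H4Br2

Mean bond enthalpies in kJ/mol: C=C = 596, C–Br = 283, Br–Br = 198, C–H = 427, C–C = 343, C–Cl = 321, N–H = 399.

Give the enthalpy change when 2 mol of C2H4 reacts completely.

ΔH = −230 kJ

Bonds broken (reactants):
  Br–Br: 1 × 198 = 198
  C–H: 4 × 427 = 1708
  C=C: 1 × 596 = 596
  Σ(broken) = 2502 kJ
Bonds formed (products):
  C–Br: 2 × 283 = 566
  C–C: 1 × 343 = 343
  C–H: 4 × 427 = 1708
  Σ(formed) = 2617 kJ
ΔH = Σ(broken) − Σ(formed) = 2502 − 2617 = −115 kJ
For 2× the reaction as written: 2 × (−115) = −230 kJ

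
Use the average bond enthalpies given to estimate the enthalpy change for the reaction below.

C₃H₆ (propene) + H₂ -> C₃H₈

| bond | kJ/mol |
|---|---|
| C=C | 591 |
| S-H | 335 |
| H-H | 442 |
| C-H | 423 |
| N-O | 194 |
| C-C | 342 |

Bonds broken (reactants):
  C-C: 1 × 342 = 342
  C-H: 6 × 423 = 2538
  C=C: 1 × 591 = 591
  H-H: 1 × 442 = 442
  Σ(broken) = 3913 kJ
Bonds formed (products):
  C-C: 2 × 342 = 684
  C-H: 8 × 423 = 3384
  Σ(formed) = 4068 kJ
ΔH = Σ(broken) − Σ(formed) = 3913 − 4068 = −155 kJ

ΔH ≈ −155 kJ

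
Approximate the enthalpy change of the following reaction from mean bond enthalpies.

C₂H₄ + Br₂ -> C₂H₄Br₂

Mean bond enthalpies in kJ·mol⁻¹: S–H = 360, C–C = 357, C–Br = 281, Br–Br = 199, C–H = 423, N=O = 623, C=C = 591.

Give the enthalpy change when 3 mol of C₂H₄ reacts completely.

ΔH = −387 kJ

Bonds broken (reactants):
  Br–Br: 1 × 199 = 199
  C–H: 4 × 423 = 1692
  C=C: 1 × 591 = 591
  Σ(broken) = 2482 kJ
Bonds formed (products):
  C–Br: 2 × 281 = 562
  C–C: 1 × 357 = 357
  C–H: 4 × 423 = 1692
  Σ(formed) = 2611 kJ
ΔH = Σ(broken) − Σ(formed) = 2482 − 2611 = −129 kJ
For 3× the reaction as written: 3 × (−129) = −387 kJ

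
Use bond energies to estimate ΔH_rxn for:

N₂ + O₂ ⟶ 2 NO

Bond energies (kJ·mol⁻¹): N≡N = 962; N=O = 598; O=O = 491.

ΔH ≈ +257 kJ

Bonds broken (reactants):
  N≡N: 1 × 962 = 962
  O=O: 1 × 491 = 491
  Σ(broken) = 1453 kJ
Bonds formed (products):
  N=O: 2 × 598 = 1196
  Σ(formed) = 1196 kJ
ΔH = Σ(broken) − Σ(formed) = 1453 − 1196 = +257 kJ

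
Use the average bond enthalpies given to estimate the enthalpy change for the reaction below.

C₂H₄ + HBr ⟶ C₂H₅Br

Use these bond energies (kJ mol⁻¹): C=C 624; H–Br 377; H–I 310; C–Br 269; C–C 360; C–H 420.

Bonds broken (reactants):
  C–H: 4 × 420 = 1680
  C=C: 1 × 624 = 624
  H–Br: 1 × 377 = 377
  Σ(broken) = 2681 kJ
Bonds formed (products):
  C–Br: 1 × 269 = 269
  C–C: 1 × 360 = 360
  C–H: 5 × 420 = 2100
  Σ(formed) = 2729 kJ
ΔH = Σ(broken) − Σ(formed) = 2681 − 2729 = −48 kJ

ΔH ≈ −48 kJ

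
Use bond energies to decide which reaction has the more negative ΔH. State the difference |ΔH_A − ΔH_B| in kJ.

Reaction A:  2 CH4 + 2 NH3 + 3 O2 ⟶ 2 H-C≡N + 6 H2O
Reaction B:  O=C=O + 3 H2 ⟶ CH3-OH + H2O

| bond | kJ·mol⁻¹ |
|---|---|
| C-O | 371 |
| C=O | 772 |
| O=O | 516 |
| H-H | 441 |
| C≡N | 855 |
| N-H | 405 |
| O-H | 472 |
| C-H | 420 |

Reaction A:
  Bonds broken (reactants):
    C-H: 8 × 420 = 3360
    N-H: 6 × 405 = 2430
    O=O: 3 × 516 = 1548
    Σ(broken) = 7338 kJ
  Bonds formed (products):
    C≡N: 2 × 855 = 1710
    C-H: 2 × 420 = 840
    O-H: 12 × 472 = 5664
    Σ(formed) = 8214 kJ
  ΔH_A = 7338 − 8214 = −876 kJ
Reaction B:
  Bonds broken (reactants):
    C=O: 2 × 772 = 1544
    H-H: 3 × 441 = 1323
    Σ(broken) = 2867 kJ
  Bonds formed (products):
    C-H: 3 × 420 = 1260
    C-O: 1 × 371 = 371
    O-H: 3 × 472 = 1416
    Σ(formed) = 3047 kJ
  ΔH_B = 2867 − 3047 = −180 kJ
ΔH_A − ΔH_B = −696 kJ, so reaction A has the more negative ΔH; |ΔH_A − ΔH_B| = 696 kJ.

Reaction A, by 696 kJ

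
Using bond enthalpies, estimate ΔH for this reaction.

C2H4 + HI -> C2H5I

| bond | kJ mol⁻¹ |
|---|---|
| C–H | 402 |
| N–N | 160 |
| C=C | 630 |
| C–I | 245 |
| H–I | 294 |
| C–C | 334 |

Bonds broken (reactants):
  C–H: 4 × 402 = 1608
  C=C: 1 × 630 = 630
  H–I: 1 × 294 = 294
  Σ(broken) = 2532 kJ
Bonds formed (products):
  C–C: 1 × 334 = 334
  C–H: 5 × 402 = 2010
  C–I: 1 × 245 = 245
  Σ(formed) = 2589 kJ
ΔH = Σ(broken) − Σ(formed) = 2532 − 2589 = −57 kJ

ΔH ≈ −57 kJ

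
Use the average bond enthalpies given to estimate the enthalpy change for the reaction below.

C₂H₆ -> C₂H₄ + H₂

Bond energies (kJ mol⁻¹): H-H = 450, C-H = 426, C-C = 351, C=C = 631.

Bonds broken (reactants):
  C-C: 1 × 351 = 351
  C-H: 6 × 426 = 2556
  Σ(broken) = 2907 kJ
Bonds formed (products):
  C-H: 4 × 426 = 1704
  C=C: 1 × 631 = 631
  H-H: 1 × 450 = 450
  Σ(formed) = 2785 kJ
ΔH = Σ(broken) − Σ(formed) = 2907 − 2785 = +122 kJ

ΔH ≈ +122 kJ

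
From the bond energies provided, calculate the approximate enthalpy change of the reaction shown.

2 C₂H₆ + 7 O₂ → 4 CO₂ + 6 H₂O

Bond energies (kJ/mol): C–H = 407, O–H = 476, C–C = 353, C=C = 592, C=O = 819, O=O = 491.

Bonds broken (reactants):
  C–C: 2 × 353 = 706
  C–H: 12 × 407 = 4884
  O=O: 7 × 491 = 3437
  Σ(broken) = 9027 kJ
Bonds formed (products):
  C=O: 8 × 819 = 6552
  O–H: 12 × 476 = 5712
  Σ(formed) = 12264 kJ
ΔH = Σ(broken) − Σ(formed) = 9027 − 12264 = −3237 kJ

ΔH ≈ −3237 kJ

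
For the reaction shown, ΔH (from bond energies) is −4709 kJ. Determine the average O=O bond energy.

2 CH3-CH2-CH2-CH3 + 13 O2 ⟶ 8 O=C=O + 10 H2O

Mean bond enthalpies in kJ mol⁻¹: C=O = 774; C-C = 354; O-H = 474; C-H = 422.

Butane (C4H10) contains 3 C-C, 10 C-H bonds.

D(O=O) ≈ 507 kJ/mol

Let D be the O=O bond energy.
Σ(broken) = 6×354 + 20×422 + 13×D = 10564 + 13D
Σ(formed) = 16×774 + 20×474 = 21864
ΔH = Σ(broken) − Σ(formed) = (10564 + 13D) − (21864) = −11300 + 13D
Setting this equal to −4709 kJ gives 13D = 6591, so D = 507 kJ/mol.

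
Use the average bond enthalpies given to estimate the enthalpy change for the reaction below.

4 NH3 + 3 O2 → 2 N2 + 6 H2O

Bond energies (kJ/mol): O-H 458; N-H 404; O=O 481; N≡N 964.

Bonds broken (reactants):
  N-H: 12 × 404 = 4848
  O=O: 3 × 481 = 1443
  Σ(broken) = 6291 kJ
Bonds formed (products):
  N≡N: 2 × 964 = 1928
  O-H: 12 × 458 = 5496
  Σ(formed) = 7424 kJ
ΔH = Σ(broken) − Σ(formed) = 6291 − 7424 = −1133 kJ

ΔH ≈ −1133 kJ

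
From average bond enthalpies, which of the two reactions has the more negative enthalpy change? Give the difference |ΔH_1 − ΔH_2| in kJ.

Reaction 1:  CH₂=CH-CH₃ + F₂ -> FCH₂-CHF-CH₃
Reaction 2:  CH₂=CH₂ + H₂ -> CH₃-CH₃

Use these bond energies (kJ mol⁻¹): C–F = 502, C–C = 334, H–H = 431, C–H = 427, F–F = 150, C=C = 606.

Reaction 1, by 431 kJ

Reaction 1:
  Bonds broken (reactants):
    C–C: 1 × 334 = 334
    C–H: 6 × 427 = 2562
    C=C: 1 × 606 = 606
    F–F: 1 × 150 = 150
    Σ(broken) = 3652 kJ
  Bonds formed (products):
    C–C: 2 × 334 = 668
    C–F: 2 × 502 = 1004
    C–H: 6 × 427 = 2562
    Σ(formed) = 4234 kJ
  ΔH_1 = 3652 − 4234 = −582 kJ
Reaction 2:
  Bonds broken (reactants):
    C–H: 4 × 427 = 1708
    C=C: 1 × 606 = 606
    H–H: 1 × 431 = 431
    Σ(broken) = 2745 kJ
  Bonds formed (products):
    C–C: 1 × 334 = 334
    C–H: 6 × 427 = 2562
    Σ(formed) = 2896 kJ
  ΔH_2 = 2745 − 2896 = −151 kJ
ΔH_1 − ΔH_2 = −431 kJ, so reaction 1 has the more negative ΔH; |ΔH_1 − ΔH_2| = 431 kJ.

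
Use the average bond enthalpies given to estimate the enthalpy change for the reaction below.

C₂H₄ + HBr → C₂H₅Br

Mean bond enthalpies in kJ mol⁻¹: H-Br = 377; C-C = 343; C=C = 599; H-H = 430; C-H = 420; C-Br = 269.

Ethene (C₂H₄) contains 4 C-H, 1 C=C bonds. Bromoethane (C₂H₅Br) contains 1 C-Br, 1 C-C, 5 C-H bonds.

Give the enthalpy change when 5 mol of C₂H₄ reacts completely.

ΔH = −280 kJ

Bonds broken (reactants):
  C-H: 4 × 420 = 1680
  C=C: 1 × 599 = 599
  H-Br: 1 × 377 = 377
  Σ(broken) = 2656 kJ
Bonds formed (products):
  C-Br: 1 × 269 = 269
  C-C: 1 × 343 = 343
  C-H: 5 × 420 = 2100
  Σ(formed) = 2712 kJ
ΔH = Σ(broken) − Σ(formed) = 2656 − 2712 = −56 kJ
For 5× the reaction as written: 5 × (−56) = −280 kJ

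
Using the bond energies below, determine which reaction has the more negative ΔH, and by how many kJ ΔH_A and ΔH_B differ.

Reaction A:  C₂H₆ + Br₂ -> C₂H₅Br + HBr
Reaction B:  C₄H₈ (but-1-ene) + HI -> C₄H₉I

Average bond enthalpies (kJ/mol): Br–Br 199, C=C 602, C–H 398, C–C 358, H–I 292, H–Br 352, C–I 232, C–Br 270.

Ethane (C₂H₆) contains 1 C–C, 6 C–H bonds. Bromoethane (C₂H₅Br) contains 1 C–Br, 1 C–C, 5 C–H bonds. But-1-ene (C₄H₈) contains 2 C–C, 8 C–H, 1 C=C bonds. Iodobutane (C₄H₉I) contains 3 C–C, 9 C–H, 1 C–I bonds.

Reaction A:
  Bonds broken (reactants):
    Br–Br: 1 × 199 = 199
    C–C: 1 × 358 = 358
    C–H: 6 × 398 = 2388
    Σ(broken) = 2945 kJ
  Bonds formed (products):
    C–Br: 1 × 270 = 270
    C–C: 1 × 358 = 358
    C–H: 5 × 398 = 1990
    H–Br: 1 × 352 = 352
    Σ(formed) = 2970 kJ
  ΔH_A = 2945 − 2970 = −25 kJ
Reaction B:
  Bonds broken (reactants):
    C–C: 2 × 358 = 716
    C–H: 8 × 398 = 3184
    C=C: 1 × 602 = 602
    H–I: 1 × 292 = 292
    Σ(broken) = 4794 kJ
  Bonds formed (products):
    C–C: 3 × 358 = 1074
    C–H: 9 × 398 = 3582
    C–I: 1 × 232 = 232
    Σ(formed) = 4888 kJ
  ΔH_B = 4794 − 4888 = −94 kJ
ΔH_A − ΔH_B = +69 kJ, so reaction B has the more negative ΔH; |ΔH_A − ΔH_B| = 69 kJ.

Reaction B, by 69 kJ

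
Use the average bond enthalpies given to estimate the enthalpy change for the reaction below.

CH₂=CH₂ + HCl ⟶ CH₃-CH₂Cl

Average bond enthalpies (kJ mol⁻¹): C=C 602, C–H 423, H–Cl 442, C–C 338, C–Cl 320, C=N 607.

Bonds broken (reactants):
  C–H: 4 × 423 = 1692
  C=C: 1 × 602 = 602
  H–Cl: 1 × 442 = 442
  Σ(broken) = 2736 kJ
Bonds formed (products):
  C–C: 1 × 338 = 338
  C–Cl: 1 × 320 = 320
  C–H: 5 × 423 = 2115
  Σ(formed) = 2773 kJ
ΔH = Σ(broken) − Σ(formed) = 2736 − 2773 = −37 kJ

ΔH ≈ −37 kJ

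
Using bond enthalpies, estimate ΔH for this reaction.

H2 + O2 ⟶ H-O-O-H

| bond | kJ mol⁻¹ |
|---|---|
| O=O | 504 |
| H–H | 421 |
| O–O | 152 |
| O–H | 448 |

ΔH ≈ −123 kJ

Bonds broken (reactants):
  H–H: 1 × 421 = 421
  O=O: 1 × 504 = 504
  Σ(broken) = 925 kJ
Bonds formed (products):
  O–H: 2 × 448 = 896
  O–O: 1 × 152 = 152
  Σ(formed) = 1048 kJ
ΔH = Σ(broken) − Σ(formed) = 925 − 1048 = −123 kJ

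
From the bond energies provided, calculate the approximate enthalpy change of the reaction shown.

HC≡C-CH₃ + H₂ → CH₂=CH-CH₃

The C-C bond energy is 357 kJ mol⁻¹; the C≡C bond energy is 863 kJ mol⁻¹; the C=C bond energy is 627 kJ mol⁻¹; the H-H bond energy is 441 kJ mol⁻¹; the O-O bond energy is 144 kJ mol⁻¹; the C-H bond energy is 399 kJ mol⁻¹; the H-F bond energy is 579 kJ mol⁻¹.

Bonds broken (reactants):
  C≡C: 1 × 863 = 863
  C-C: 1 × 357 = 357
  C-H: 4 × 399 = 1596
  H-H: 1 × 441 = 441
  Σ(broken) = 3257 kJ
Bonds formed (products):
  C-C: 1 × 357 = 357
  C-H: 6 × 399 = 2394
  C=C: 1 × 627 = 627
  Σ(formed) = 3378 kJ
ΔH = Σ(broken) − Σ(formed) = 3257 − 3378 = −121 kJ

ΔH ≈ −121 kJ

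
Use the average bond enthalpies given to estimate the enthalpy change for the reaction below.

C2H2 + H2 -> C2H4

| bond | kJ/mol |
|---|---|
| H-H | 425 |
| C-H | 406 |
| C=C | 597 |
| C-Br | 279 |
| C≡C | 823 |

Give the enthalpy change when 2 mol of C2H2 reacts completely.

Bonds broken (reactants):
  C≡C: 1 × 823 = 823
  C-H: 2 × 406 = 812
  H-H: 1 × 425 = 425
  Σ(broken) = 2060 kJ
Bonds formed (products):
  C-H: 4 × 406 = 1624
  C=C: 1 × 597 = 597
  Σ(formed) = 2221 kJ
ΔH = Σ(broken) − Σ(formed) = 2060 − 2221 = −161 kJ
For 2× the reaction as written: 2 × (−161) = −322 kJ

ΔH = −322 kJ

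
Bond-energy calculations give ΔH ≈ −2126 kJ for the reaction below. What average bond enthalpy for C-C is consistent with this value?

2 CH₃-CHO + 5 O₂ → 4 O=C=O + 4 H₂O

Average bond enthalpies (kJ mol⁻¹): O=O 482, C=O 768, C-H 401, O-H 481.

D(C-C) ≈ 356 kJ/mol

Let D be the C-C bond energy.
Σ(broken) = 2×D + 8×401 + 2×768 + 5×482 = 7154 + 2D
Σ(formed) = 8×768 + 8×481 = 9992
ΔH = Σ(broken) − Σ(formed) = (7154 + 2D) − (9992) = −2838 + 2D
Setting this equal to −2126 kJ gives 2D = 712, so D = 356 kJ/mol.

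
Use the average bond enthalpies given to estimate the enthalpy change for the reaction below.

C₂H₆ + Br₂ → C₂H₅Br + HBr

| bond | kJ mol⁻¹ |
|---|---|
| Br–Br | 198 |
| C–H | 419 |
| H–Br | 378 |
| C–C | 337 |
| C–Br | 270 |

ΔH ≈ −31 kJ

Bonds broken (reactants):
  Br–Br: 1 × 198 = 198
  C–C: 1 × 337 = 337
  C–H: 6 × 419 = 2514
  Σ(broken) = 3049 kJ
Bonds formed (products):
  C–Br: 1 × 270 = 270
  C–C: 1 × 337 = 337
  C–H: 5 × 419 = 2095
  H–Br: 1 × 378 = 378
  Σ(formed) = 3080 kJ
ΔH = Σ(broken) − Σ(formed) = 3049 − 3080 = −31 kJ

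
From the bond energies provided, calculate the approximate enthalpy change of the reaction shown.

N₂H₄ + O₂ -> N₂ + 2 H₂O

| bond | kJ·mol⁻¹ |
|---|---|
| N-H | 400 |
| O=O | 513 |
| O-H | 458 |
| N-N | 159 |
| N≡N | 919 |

ΔH ≈ −479 kJ

Bonds broken (reactants):
  N-H: 4 × 400 = 1600
  N-N: 1 × 159 = 159
  O=O: 1 × 513 = 513
  Σ(broken) = 2272 kJ
Bonds formed (products):
  N≡N: 1 × 919 = 919
  O-H: 4 × 458 = 1832
  Σ(formed) = 2751 kJ
ΔH = Σ(broken) − Σ(formed) = 2272 − 2751 = −479 kJ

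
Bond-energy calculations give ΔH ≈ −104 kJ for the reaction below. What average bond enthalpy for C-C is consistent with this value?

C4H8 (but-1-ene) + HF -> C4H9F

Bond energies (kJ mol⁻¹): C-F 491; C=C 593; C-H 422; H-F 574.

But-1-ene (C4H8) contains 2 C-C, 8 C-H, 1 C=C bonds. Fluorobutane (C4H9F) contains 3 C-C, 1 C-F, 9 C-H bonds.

Let D be the C-C bond energy.
Σ(broken) = 2×D + 8×422 + 1×593 + 1×574 = 4543 + 2D
Σ(formed) = 3×D + 1×491 + 9×422 = 4289 + 3D
ΔH = Σ(broken) − Σ(formed) = (4543 + 2D) − (4289 + 3D) = +254 − D
Setting this equal to −104 kJ gives D = 358 kJ/mol.

D(C-C) ≈ 358 kJ/mol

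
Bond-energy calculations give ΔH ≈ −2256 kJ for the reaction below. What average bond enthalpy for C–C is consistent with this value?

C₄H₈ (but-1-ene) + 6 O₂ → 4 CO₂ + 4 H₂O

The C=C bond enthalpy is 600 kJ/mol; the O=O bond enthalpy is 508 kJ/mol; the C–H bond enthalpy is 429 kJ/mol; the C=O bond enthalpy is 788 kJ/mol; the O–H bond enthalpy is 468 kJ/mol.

D(C–C) ≈ 356 kJ/mol

Let D be the C–C bond energy.
Σ(broken) = 2×D + 8×429 + 1×600 + 6×508 = 7080 + 2D
Σ(formed) = 8×788 + 8×468 = 10048
ΔH = Σ(broken) − Σ(formed) = (7080 + 2D) − (10048) = −2968 + 2D
Setting this equal to −2256 kJ gives 2D = 712, so D = 356 kJ/mol.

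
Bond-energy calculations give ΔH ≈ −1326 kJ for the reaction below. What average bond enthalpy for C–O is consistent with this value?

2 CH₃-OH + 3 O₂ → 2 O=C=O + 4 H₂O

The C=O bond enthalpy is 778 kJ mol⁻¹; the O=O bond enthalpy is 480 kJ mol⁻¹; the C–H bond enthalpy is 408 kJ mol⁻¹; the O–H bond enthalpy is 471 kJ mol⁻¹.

D(C–O) ≈ 362 kJ/mol

Let D be the C–O bond energy.
Σ(broken) = 6×408 + 2×D + 2×471 + 3×480 = 4830 + 2D
Σ(formed) = 4×778 + 8×471 = 6880
ΔH = Σ(broken) − Σ(formed) = (4830 + 2D) − (6880) = −2050 + 2D
Setting this equal to −1326 kJ gives 2D = 724, so D = 362 kJ/mol.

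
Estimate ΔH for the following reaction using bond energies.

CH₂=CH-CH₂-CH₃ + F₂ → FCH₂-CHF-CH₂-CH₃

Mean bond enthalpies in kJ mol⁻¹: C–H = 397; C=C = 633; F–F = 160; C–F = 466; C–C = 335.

ΔH ≈ −474 kJ

Bonds broken (reactants):
  C–C: 2 × 335 = 670
  C–H: 8 × 397 = 3176
  C=C: 1 × 633 = 633
  F–F: 1 × 160 = 160
  Σ(broken) = 4639 kJ
Bonds formed (products):
  C–C: 3 × 335 = 1005
  C–F: 2 × 466 = 932
  C–H: 8 × 397 = 3176
  Σ(formed) = 5113 kJ
ΔH = Σ(broken) − Σ(formed) = 4639 − 5113 = −474 kJ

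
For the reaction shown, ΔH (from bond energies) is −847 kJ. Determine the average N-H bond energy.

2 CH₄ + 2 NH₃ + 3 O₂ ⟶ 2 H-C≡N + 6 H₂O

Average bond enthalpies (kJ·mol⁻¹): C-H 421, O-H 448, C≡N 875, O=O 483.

Let D be the N-H bond energy.
Σ(broken) = 8×421 + 6×D + 3×483 = 4817 + 6D
Σ(formed) = 2×875 + 2×421 + 12×448 = 7968
ΔH = Σ(broken) − Σ(formed) = (4817 + 6D) − (7968) = −3151 + 6D
Setting this equal to −847 kJ gives 6D = 2304, so D = 384 kJ/mol.

D(N-H) ≈ 384 kJ/mol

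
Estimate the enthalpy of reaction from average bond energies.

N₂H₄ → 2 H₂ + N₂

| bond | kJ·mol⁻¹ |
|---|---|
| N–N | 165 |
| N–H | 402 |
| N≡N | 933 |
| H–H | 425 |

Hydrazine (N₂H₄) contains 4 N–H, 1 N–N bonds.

Bonds broken (reactants):
  N–H: 4 × 402 = 1608
  N–N: 1 × 165 = 165
  Σ(broken) = 1773 kJ
Bonds formed (products):
  H–H: 2 × 425 = 850
  N≡N: 1 × 933 = 933
  Σ(formed) = 1783 kJ
ΔH = Σ(broken) − Σ(formed) = 1773 − 1783 = −10 kJ

ΔH ≈ −10 kJ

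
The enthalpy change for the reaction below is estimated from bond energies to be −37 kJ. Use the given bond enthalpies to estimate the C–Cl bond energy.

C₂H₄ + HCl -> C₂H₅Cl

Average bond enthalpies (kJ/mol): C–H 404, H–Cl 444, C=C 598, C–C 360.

D(C–Cl) ≈ 315 kJ/mol

Let D be the C–Cl bond energy.
Σ(broken) = 4×404 + 1×598 + 1×444 = 2658
Σ(formed) = 1×360 + 1×D + 5×404 = 2380 + D
ΔH = Σ(broken) − Σ(formed) = (2658) − (2380 + D) = +278 − D
Setting this equal to −37 kJ gives D = 315 kJ/mol.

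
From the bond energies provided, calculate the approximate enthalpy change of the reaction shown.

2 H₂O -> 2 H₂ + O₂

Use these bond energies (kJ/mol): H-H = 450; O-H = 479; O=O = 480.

Bonds broken (reactants):
  O-H: 4 × 479 = 1916
  Σ(broken) = 1916 kJ
Bonds formed (products):
  H-H: 2 × 450 = 900
  O=O: 1 × 480 = 480
  Σ(formed) = 1380 kJ
ΔH = Σ(broken) − Σ(formed) = 1916 − 1380 = +536 kJ

ΔH ≈ +536 kJ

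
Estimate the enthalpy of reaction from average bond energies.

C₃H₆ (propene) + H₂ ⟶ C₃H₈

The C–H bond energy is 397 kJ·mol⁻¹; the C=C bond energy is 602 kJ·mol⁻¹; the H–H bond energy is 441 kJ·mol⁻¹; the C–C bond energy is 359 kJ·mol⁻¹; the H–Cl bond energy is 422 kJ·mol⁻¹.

Bonds broken (reactants):
  C–C: 1 × 359 = 359
  C–H: 6 × 397 = 2382
  C=C: 1 × 602 = 602
  H–H: 1 × 441 = 441
  Σ(broken) = 3784 kJ
Bonds formed (products):
  C–C: 2 × 359 = 718
  C–H: 8 × 397 = 3176
  Σ(formed) = 3894 kJ
ΔH = Σ(broken) − Σ(formed) = 3784 − 3894 = −110 kJ

ΔH ≈ −110 kJ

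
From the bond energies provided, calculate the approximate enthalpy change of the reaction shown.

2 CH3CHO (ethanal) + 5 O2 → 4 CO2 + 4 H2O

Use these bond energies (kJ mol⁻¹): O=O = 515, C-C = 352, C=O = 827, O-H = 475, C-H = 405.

ΔH ≈ −2243 kJ

Bonds broken (reactants):
  C-C: 2 × 352 = 704
  C-H: 8 × 405 = 3240
  C=O: 2 × 827 = 1654
  O=O: 5 × 515 = 2575
  Σ(broken) = 8173 kJ
Bonds formed (products):
  C=O: 8 × 827 = 6616
  O-H: 8 × 475 = 3800
  Σ(formed) = 10416 kJ
ΔH = Σ(broken) − Σ(formed) = 8173 − 10416 = −2243 kJ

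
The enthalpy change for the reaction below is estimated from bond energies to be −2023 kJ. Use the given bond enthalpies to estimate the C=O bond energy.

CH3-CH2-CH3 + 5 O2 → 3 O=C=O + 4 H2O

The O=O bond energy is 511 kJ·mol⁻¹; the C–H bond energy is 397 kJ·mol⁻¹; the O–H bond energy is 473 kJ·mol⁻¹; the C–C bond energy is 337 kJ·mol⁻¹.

Let D be the C=O bond energy.
Σ(broken) = 2×337 + 8×397 + 5×511 = 6405
Σ(formed) = 6×D + 8×473 = 3784 + 6D
ΔH = Σ(broken) − Σ(formed) = (6405) − (3784 + 6D) = +2621 − 6D
Setting this equal to −2023 kJ gives 6D = 4644, so D = 774 kJ/mol.

D(C=O) ≈ 774 kJ/mol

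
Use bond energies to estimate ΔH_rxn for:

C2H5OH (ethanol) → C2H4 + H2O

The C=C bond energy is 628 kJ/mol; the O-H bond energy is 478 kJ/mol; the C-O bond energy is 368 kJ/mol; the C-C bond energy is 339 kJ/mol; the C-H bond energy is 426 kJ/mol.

Bonds broken (reactants):
  C-C: 1 × 339 = 339
  C-H: 5 × 426 = 2130
  C-O: 1 × 368 = 368
  O-H: 1 × 478 = 478
  Σ(broken) = 3315 kJ
Bonds formed (products):
  C-H: 4 × 426 = 1704
  C=C: 1 × 628 = 628
  O-H: 2 × 478 = 956
  Σ(formed) = 3288 kJ
ΔH = Σ(broken) − Σ(formed) = 3315 − 3288 = +27 kJ

ΔH ≈ +27 kJ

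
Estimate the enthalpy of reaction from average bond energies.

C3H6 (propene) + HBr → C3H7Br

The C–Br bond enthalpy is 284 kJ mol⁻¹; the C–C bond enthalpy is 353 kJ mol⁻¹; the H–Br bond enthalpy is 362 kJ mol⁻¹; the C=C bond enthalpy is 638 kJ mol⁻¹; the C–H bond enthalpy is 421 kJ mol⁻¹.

Bonds broken (reactants):
  C–C: 1 × 353 = 353
  C–H: 6 × 421 = 2526
  C=C: 1 × 638 = 638
  H–Br: 1 × 362 = 362
  Σ(broken) = 3879 kJ
Bonds formed (products):
  C–Br: 1 × 284 = 284
  C–C: 2 × 353 = 706
  C–H: 7 × 421 = 2947
  Σ(formed) = 3937 kJ
ΔH = Σ(broken) − Σ(formed) = 3879 − 3937 = −58 kJ

ΔH ≈ −58 kJ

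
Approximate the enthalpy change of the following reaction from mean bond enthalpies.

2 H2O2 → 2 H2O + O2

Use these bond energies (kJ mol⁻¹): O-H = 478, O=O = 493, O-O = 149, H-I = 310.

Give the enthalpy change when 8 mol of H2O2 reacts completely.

ΔH = −780 kJ

Bonds broken (reactants):
  O-H: 4 × 478 = 1912
  O-O: 2 × 149 = 298
  Σ(broken) = 2210 kJ
Bonds formed (products):
  O-H: 4 × 478 = 1912
  O=O: 1 × 493 = 493
  Σ(formed) = 2405 kJ
ΔH = Σ(broken) − Σ(formed) = 2210 − 2405 = −195 kJ
For 4× the reaction as written: 4 × (−195) = −780 kJ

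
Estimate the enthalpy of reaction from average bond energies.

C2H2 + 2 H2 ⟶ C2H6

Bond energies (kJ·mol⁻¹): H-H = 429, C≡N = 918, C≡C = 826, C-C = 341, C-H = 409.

ΔH ≈ −293 kJ

Bonds broken (reactants):
  C≡C: 1 × 826 = 826
  C-H: 2 × 409 = 818
  H-H: 2 × 429 = 858
  Σ(broken) = 2502 kJ
Bonds formed (products):
  C-C: 1 × 341 = 341
  C-H: 6 × 409 = 2454
  Σ(formed) = 2795 kJ
ΔH = Σ(broken) − Σ(formed) = 2502 − 2795 = −293 kJ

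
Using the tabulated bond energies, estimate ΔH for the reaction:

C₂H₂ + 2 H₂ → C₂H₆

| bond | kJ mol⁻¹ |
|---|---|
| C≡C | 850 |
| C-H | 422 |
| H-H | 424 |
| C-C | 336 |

ΔH ≈ −326 kJ

Bonds broken (reactants):
  C≡C: 1 × 850 = 850
  C-H: 2 × 422 = 844
  H-H: 2 × 424 = 848
  Σ(broken) = 2542 kJ
Bonds formed (products):
  C-C: 1 × 336 = 336
  C-H: 6 × 422 = 2532
  Σ(formed) = 2868 kJ
ΔH = Σ(broken) − Σ(formed) = 2542 − 2868 = −326 kJ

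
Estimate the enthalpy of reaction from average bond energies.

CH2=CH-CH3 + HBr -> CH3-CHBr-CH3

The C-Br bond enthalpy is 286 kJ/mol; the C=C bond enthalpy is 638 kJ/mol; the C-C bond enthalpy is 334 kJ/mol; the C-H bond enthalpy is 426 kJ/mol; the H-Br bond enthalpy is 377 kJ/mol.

Bonds broken (reactants):
  C-C: 1 × 334 = 334
  C-H: 6 × 426 = 2556
  C=C: 1 × 638 = 638
  H-Br: 1 × 377 = 377
  Σ(broken) = 3905 kJ
Bonds formed (products):
  C-Br: 1 × 286 = 286
  C-C: 2 × 334 = 668
  C-H: 7 × 426 = 2982
  Σ(formed) = 3936 kJ
ΔH = Σ(broken) − Σ(formed) = 3905 − 3936 = −31 kJ

ΔH ≈ −31 kJ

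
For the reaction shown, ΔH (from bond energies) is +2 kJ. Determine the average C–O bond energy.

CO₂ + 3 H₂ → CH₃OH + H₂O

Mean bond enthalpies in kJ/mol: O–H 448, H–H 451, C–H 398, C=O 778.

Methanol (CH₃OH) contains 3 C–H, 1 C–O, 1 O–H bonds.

Let D be the C–O bond energy.
Σ(broken) = 2×778 + 3×451 = 2909
Σ(formed) = 3×398 + 1×D + 3×448 = 2538 + D
ΔH = Σ(broken) − Σ(formed) = (2909) − (2538 + D) = +371 − D
Setting this equal to +2 kJ gives D = 369 kJ/mol.

D(C–O) ≈ 369 kJ/mol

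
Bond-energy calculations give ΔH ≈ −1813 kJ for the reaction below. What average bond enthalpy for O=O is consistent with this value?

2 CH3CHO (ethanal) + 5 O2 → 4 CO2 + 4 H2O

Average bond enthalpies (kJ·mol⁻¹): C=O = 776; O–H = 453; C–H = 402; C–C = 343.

Let D be the O=O bond energy.
Σ(broken) = 2×343 + 8×402 + 2×776 + 5×D = 5454 + 5D
Σ(formed) = 8×776 + 8×453 = 9832
ΔH = Σ(broken) − Σ(formed) = (5454 + 5D) − (9832) = −4378 + 5D
Setting this equal to −1813 kJ gives 5D = 2565, so D = 513 kJ/mol.

D(O=O) ≈ 513 kJ/mol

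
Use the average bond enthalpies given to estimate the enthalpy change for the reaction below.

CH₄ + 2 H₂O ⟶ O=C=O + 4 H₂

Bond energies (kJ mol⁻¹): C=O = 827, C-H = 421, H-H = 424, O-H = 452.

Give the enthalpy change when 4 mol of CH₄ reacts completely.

Bonds broken (reactants):
  C-H: 4 × 421 = 1684
  O-H: 4 × 452 = 1808
  Σ(broken) = 3492 kJ
Bonds formed (products):
  C=O: 2 × 827 = 1654
  H-H: 4 × 424 = 1696
  Σ(formed) = 3350 kJ
ΔH = Σ(broken) − Σ(formed) = 3492 − 3350 = +142 kJ
For 4× the reaction as written: 4 × (+142) = +568 kJ

ΔH = +568 kJ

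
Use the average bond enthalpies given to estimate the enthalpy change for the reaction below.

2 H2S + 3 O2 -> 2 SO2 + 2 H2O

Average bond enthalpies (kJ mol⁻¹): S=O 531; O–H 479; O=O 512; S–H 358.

Bonds broken (reactants):
  O=O: 3 × 512 = 1536
  S–H: 4 × 358 = 1432
  Σ(broken) = 2968 kJ
Bonds formed (products):
  O–H: 4 × 479 = 1916
  S=O: 4 × 531 = 2124
  Σ(formed) = 4040 kJ
ΔH = Σ(broken) − Σ(formed) = 2968 − 4040 = −1072 kJ

ΔH ≈ −1072 kJ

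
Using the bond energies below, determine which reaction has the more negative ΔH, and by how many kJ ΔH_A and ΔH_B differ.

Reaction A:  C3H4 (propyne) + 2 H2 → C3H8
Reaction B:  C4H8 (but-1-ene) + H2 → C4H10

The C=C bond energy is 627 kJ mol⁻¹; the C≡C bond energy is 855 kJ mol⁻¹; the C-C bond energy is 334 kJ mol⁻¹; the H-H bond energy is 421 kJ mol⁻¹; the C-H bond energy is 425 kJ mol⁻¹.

Reaction A:
  Bonds broken (reactants):
    C≡C: 1 × 855 = 855
    C-C: 1 × 334 = 334
    C-H: 4 × 425 = 1700
    H-H: 2 × 421 = 842
    Σ(broken) = 3731 kJ
  Bonds formed (products):
    C-C: 2 × 334 = 668
    C-H: 8 × 425 = 3400
    Σ(formed) = 4068 kJ
  ΔH_A = 3731 − 4068 = −337 kJ
Reaction B:
  Bonds broken (reactants):
    C-C: 2 × 334 = 668
    C-H: 8 × 425 = 3400
    C=C: 1 × 627 = 627
    H-H: 1 × 421 = 421
    Σ(broken) = 5116 kJ
  Bonds formed (products):
    C-C: 3 × 334 = 1002
    C-H: 10 × 425 = 4250
    Σ(formed) = 5252 kJ
  ΔH_B = 5116 − 5252 = −136 kJ
ΔH_A − ΔH_B = −201 kJ, so reaction A has the more negative ΔH; |ΔH_A − ΔH_B| = 201 kJ.

Reaction A, by 201 kJ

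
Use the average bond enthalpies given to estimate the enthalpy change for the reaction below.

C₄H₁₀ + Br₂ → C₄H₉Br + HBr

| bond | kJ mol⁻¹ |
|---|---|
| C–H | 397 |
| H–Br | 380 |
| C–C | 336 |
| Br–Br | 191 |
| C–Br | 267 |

Bonds broken (reactants):
  Br–Br: 1 × 191 = 191
  C–C: 3 × 336 = 1008
  C–H: 10 × 397 = 3970
  Σ(broken) = 5169 kJ
Bonds formed (products):
  C–Br: 1 × 267 = 267
  C–C: 3 × 336 = 1008
  C–H: 9 × 397 = 3573
  H–Br: 1 × 380 = 380
  Σ(formed) = 5228 kJ
ΔH = Σ(broken) − Σ(formed) = 5169 − 5228 = −59 kJ

ΔH ≈ −59 kJ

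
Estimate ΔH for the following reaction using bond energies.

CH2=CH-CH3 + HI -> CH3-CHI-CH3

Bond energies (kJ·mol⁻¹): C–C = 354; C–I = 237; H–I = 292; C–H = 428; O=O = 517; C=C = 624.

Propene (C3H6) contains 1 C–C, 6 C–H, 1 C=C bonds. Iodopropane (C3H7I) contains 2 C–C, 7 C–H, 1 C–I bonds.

Bonds broken (reactants):
  C–C: 1 × 354 = 354
  C–H: 6 × 428 = 2568
  C=C: 1 × 624 = 624
  H–I: 1 × 292 = 292
  Σ(broken) = 3838 kJ
Bonds formed (products):
  C–C: 2 × 354 = 708
  C–H: 7 × 428 = 2996
  C–I: 1 × 237 = 237
  Σ(formed) = 3941 kJ
ΔH = Σ(broken) − Σ(formed) = 3838 − 3941 = −103 kJ

ΔH ≈ −103 kJ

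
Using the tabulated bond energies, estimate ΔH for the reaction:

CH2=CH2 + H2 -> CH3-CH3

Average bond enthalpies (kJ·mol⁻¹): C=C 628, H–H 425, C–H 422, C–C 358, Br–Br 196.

Bonds broken (reactants):
  C–H: 4 × 422 = 1688
  C=C: 1 × 628 = 628
  H–H: 1 × 425 = 425
  Σ(broken) = 2741 kJ
Bonds formed (products):
  C–C: 1 × 358 = 358
  C–H: 6 × 422 = 2532
  Σ(formed) = 2890 kJ
ΔH = Σ(broken) − Σ(formed) = 2741 − 2890 = −149 kJ

ΔH ≈ −149 kJ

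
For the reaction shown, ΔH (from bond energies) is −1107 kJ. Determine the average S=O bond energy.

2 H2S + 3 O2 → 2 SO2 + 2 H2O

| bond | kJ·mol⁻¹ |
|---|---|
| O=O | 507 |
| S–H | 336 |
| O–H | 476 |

D(S=O) ≈ 517 kJ/mol

Let D be the S=O bond energy.
Σ(broken) = 3×507 + 4×336 = 2865
Σ(formed) = 4×476 + 4×D = 1904 + 4D
ΔH = Σ(broken) − Σ(formed) = (2865) − (1904 + 4D) = +961 − 4D
Setting this equal to −1107 kJ gives 4D = 2068, so D = 517 kJ/mol.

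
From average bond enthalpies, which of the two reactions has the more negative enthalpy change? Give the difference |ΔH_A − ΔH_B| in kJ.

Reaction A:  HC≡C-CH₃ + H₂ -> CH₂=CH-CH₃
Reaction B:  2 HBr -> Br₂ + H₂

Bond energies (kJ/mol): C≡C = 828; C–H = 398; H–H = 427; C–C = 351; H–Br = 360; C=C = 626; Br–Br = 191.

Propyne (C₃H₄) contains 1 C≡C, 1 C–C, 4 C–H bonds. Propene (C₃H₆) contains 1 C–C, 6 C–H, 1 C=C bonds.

Reaction A, by 269 kJ

Reaction A:
  Bonds broken (reactants):
    C≡C: 1 × 828 = 828
    C–C: 1 × 351 = 351
    C–H: 4 × 398 = 1592
    H–H: 1 × 427 = 427
    Σ(broken) = 3198 kJ
  Bonds formed (products):
    C–C: 1 × 351 = 351
    C–H: 6 × 398 = 2388
    C=C: 1 × 626 = 626
    Σ(formed) = 3365 kJ
  ΔH_A = 3198 − 3365 = −167 kJ
Reaction B:
  Bonds broken (reactants):
    H–Br: 2 × 360 = 720
    Σ(broken) = 720 kJ
  Bonds formed (products):
    Br–Br: 1 × 191 = 191
    H–H: 1 × 427 = 427
    Σ(formed) = 618 kJ
  ΔH_B = 720 − 618 = +102 kJ
ΔH_A − ΔH_B = −269 kJ, so reaction A has the more negative ΔH; |ΔH_A − ΔH_B| = 269 kJ.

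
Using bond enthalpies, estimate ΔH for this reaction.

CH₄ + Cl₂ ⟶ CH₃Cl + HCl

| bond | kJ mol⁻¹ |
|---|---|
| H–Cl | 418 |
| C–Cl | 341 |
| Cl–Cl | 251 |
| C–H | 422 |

ΔH ≈ −86 kJ

Bonds broken (reactants):
  C–H: 4 × 422 = 1688
  Cl–Cl: 1 × 251 = 251
  Σ(broken) = 1939 kJ
Bonds formed (products):
  C–Cl: 1 × 341 = 341
  C–H: 3 × 422 = 1266
  H–Cl: 1 × 418 = 418
  Σ(formed) = 2025 kJ
ΔH = Σ(broken) − Σ(formed) = 1939 − 2025 = −86 kJ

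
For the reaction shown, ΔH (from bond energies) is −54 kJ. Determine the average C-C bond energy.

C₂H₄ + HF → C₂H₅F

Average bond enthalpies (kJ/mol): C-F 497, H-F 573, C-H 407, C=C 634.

D(C-C) ≈ 357 kJ/mol

Let D be the C-C bond energy.
Σ(broken) = 4×407 + 1×634 + 1×573 = 2835
Σ(formed) = 1×D + 1×497 + 5×407 = 2532 + D
ΔH = Σ(broken) − Σ(formed) = (2835) − (2532 + D) = +303 − D
Setting this equal to −54 kJ gives D = 357 kJ/mol.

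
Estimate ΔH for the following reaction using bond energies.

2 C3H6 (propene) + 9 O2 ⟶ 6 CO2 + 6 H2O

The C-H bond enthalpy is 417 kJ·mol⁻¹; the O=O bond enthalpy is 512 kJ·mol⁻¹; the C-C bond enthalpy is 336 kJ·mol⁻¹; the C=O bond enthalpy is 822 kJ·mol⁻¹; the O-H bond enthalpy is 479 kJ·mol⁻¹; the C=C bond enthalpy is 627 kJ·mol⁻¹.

ΔH ≈ −4074 kJ

Bonds broken (reactants):
  C-C: 2 × 336 = 672
  C-H: 12 × 417 = 5004
  C=C: 2 × 627 = 1254
  O=O: 9 × 512 = 4608
  Σ(broken) = 11538 kJ
Bonds formed (products):
  C=O: 12 × 822 = 9864
  O-H: 12 × 479 = 5748
  Σ(formed) = 15612 kJ
ΔH = Σ(broken) − Σ(formed) = 11538 − 15612 = −4074 kJ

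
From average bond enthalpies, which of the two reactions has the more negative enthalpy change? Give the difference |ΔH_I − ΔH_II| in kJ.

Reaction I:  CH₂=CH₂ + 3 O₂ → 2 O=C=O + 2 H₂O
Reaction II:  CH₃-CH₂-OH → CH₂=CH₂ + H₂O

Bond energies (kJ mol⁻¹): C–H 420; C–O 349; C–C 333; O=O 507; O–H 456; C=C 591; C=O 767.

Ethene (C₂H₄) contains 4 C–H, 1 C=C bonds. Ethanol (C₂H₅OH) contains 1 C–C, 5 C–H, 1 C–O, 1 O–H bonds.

Reaction I, by 1155 kJ

Reaction I:
  Bonds broken (reactants):
    C–H: 4 × 420 = 1680
    C=C: 1 × 591 = 591
    O=O: 3 × 507 = 1521
    Σ(broken) = 3792 kJ
  Bonds formed (products):
    C=O: 4 × 767 = 3068
    O–H: 4 × 456 = 1824
    Σ(formed) = 4892 kJ
  ΔH_I = 3792 − 4892 = −1100 kJ
Reaction II:
  Bonds broken (reactants):
    C–C: 1 × 333 = 333
    C–H: 5 × 420 = 2100
    C–O: 1 × 349 = 349
    O–H: 1 × 456 = 456
    Σ(broken) = 3238 kJ
  Bonds formed (products):
    C–H: 4 × 420 = 1680
    C=C: 1 × 591 = 591
    O–H: 2 × 456 = 912
    Σ(formed) = 3183 kJ
  ΔH_II = 3238 − 3183 = +55 kJ
ΔH_I − ΔH_II = −1155 kJ, so reaction I has the more negative ΔH; |ΔH_I − ΔH_II| = 1155 kJ.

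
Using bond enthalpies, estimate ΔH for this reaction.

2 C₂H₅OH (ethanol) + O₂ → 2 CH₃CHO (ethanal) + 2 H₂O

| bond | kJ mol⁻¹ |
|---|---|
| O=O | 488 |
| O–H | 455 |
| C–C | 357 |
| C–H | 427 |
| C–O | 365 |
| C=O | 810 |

ΔH ≈ −458 kJ

Bonds broken (reactants):
  C–C: 2 × 357 = 714
  C–H: 10 × 427 = 4270
  C–O: 2 × 365 = 730
  O–H: 2 × 455 = 910
  O=O: 1 × 488 = 488
  Σ(broken) = 7112 kJ
Bonds formed (products):
  C–C: 2 × 357 = 714
  C–H: 8 × 427 = 3416
  C=O: 2 × 810 = 1620
  O–H: 4 × 455 = 1820
  Σ(formed) = 7570 kJ
ΔH = Σ(broken) − Σ(formed) = 7112 − 7570 = −458 kJ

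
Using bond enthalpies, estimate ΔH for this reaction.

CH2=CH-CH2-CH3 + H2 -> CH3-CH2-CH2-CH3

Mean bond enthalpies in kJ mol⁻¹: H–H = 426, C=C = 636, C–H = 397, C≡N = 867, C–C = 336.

Bonds broken (reactants):
  C–C: 2 × 336 = 672
  C–H: 8 × 397 = 3176
  C=C: 1 × 636 = 636
  H–H: 1 × 426 = 426
  Σ(broken) = 4910 kJ
Bonds formed (products):
  C–C: 3 × 336 = 1008
  C–H: 10 × 397 = 3970
  Σ(formed) = 4978 kJ
ΔH = Σ(broken) − Σ(formed) = 4910 − 4978 = −68 kJ

ΔH ≈ −68 kJ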